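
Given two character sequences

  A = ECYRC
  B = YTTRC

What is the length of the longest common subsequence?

Match Y (A #3, B #1), R (A #4, B #4), C (A #5, B #5) — 3 characters in the same relative order in both. Since dp[5][5] = 3, nothing longer is possible.

3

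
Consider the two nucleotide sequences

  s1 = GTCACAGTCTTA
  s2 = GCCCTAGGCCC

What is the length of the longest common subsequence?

6

Pick G (s1 #1, s2 #1) → C (s1 #3, s2 #3) → C (s1 #5, s2 #4) → A (s1 #6, s2 #6) → G (s1 #7, s2 #8) → C (s1 #9, s2 #11); all 6 bases appear in both, in order, and the DP table's final entry dp[12][11] is also 6, so no common subsequence is longer.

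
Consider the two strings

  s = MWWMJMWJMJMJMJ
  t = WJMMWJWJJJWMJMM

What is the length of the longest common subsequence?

9

One common subsequence of length 9: M at s[1]=t[4], W at s[2]=t[5], W at s[3]=t[7], J at s[5]=t[10], W at s[7]=t[11], M at s[9]=t[12], J at s[10]=t[13], M at s[11]=t[14], M at s[13]=t[15]. Since dp[14][15] = 9, nothing longer is possible.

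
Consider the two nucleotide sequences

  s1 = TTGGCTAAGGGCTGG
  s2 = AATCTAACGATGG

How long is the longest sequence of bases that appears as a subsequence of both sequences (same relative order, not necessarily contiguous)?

Match T [2,3], C [5,4], T [6,5], A [7,6], A [8,7], G [9,9], T [13,11], G [14,12], G [15,13] — 9 bases in the same relative order in both. The LCS DP gives dp[15][13] = 9, so this is optimal.

9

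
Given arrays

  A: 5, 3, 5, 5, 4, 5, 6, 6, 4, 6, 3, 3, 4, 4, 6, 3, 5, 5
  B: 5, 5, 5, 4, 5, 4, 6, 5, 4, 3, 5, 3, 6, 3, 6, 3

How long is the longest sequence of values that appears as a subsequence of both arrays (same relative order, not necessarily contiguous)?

11

Pick 5 [1,1], then 5 [3,2], then 5 [4,3], then 4 [5,4], then 5 [6,5], then 6 [7,7], then 4 [9,9], then 6 [10,13], then 3 [12,14], then 6 [15,15], then 3 [16,16]; all 11 values appear in both, in order. Since dp[18][16] = 11, nothing longer is possible.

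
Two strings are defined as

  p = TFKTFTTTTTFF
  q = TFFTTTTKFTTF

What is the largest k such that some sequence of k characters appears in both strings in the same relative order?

Let dp[i][j] be the LCS length of the first i characters of p and the first j characters of q. dp[i][j] = dp[i-1][j-1]+1 when the i-th and j-th characters match, else max(dp[i-1][j], dp[i][j-1]).
    ·  T  F  F  T  T  T  T  K  F  T  T  F
 ·  0  0  0  0  0  0  0  0  0  0  0  0  0
 T  0  1  1  1  1  1  1  1  1  1  1  1  1
 F  0  1  2  2  2  2  2  2  2  2  2  2  2
 K  0  1  2  2  2  2  2  2  3  3  3  3  3
 T  0  1  2  2  3  3  3  3  3  3  4  4  4
 F  0  1  2  3  3  3  3  3  3  4  4  4  5
 T  0  1  2  3  4  4  4  4  4  4  5  5  5
 T  0  1  2  3  4  5  5  5  5  5  5  6  6
 T  0  1  2  3  4  5  6  6  6  6  6  6  6
 T  0  1  2  3  4  5  6  7  7  7  7  7  7
 T  0  1  2  3  4  5  6  7  7  7  8  8  8
 F  0  1  2  3  4  5  6  7  7  8  8  8  9
 F  0  1  2  3  4  5  6  7  7  8  8  8  9
dp[12][12] = 9. One LCS (by backtracking along matches): TFTTTTTTF.

9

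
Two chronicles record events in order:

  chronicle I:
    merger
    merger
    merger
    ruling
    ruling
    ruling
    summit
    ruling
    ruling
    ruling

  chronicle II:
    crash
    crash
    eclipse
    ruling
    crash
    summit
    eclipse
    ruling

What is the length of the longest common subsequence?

Match ruling at chronicle I[4]=chronicle II[4] → summit at chronicle I[7]=chronicle II[6] → ruling at chronicle I[10]=chronicle II[8] — 3 events in the same relative order in both. dp[10][8] = 3 confirms this is the maximum.

3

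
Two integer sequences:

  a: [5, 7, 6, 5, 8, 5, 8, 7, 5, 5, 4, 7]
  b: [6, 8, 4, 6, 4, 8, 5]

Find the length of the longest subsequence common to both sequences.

4

Let dp[i][j] be the LCS length of the first i values of a and the first j values of b. dp[i][j] = dp[i-1][j-1]+1 when the i-th and j-th values match, else max(dp[i-1][j], dp[i][j-1]).
    ·  6  8  4  6  4  8  5
 ·  0  0  0  0  0  0  0  0
 5  0  0  0  0  0  0  0  1
 7  0  0  0  0  0  0  0  1
 6  0  1  1  1  1  1  1  1
 5  0  1  1  1  1  1  1  2
 8  0  1  2  2  2  2  2  2
 5  0  1  2  2  2  2  2  3
 8  0  1  2  2  2  2  3  3
 7  0  1  2  2  2  2  3  3
 5  0  1  2  2  2  2  3  4
 5  0  1  2  2  2  2  3  4
 4  0  1  2  3  3  3  3  4
 7  0  1  2  3  3  3  3  4
dp[12][7] = 4. One LCS (by backtracking along matches): 6, 8, 8, 5.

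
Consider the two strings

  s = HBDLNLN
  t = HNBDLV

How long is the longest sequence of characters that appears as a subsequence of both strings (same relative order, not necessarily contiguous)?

4

One common subsequence of length 4: H at s[1]=t[1], B at s[2]=t[3], D at s[3]=t[4], L at s[4]=t[5]. Since dp[7][6] = 4, nothing longer is possible.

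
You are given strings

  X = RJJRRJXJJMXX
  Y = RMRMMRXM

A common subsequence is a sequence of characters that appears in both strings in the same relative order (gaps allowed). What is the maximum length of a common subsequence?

Let dp[i][j] be the LCS length of the first i characters of X and the first j characters of Y. dp[i][j] = dp[i-1][j-1]+1 when the i-th and j-th characters match, else max(dp[i-1][j], dp[i][j-1]).
    ·  R  M  R  M  M  R  X  M
 ·  0  0  0  0  0  0  0  0  0
 R  0  1  1  1  1  1  1  1  1
 J  0  1  1  1  1  1  1  1  1
 J  0  1  1  1  1  1  1  1  1
 R  0  1  1  2  2  2  2  2  2
 R  0  1  1  2  2  2  3  3  3
 J  0  1  1  2  2  2  3  3  3
 X  0  1  1  2  2  2  3  4  4
 J  0  1  1  2  2  2  3  4  4
 J  0  1  1  2  2  2  3  4  4
 M  0  1  2  2  3  3  3  4  5
 X  0  1  2  2  3  3  3  4  5
 X  0  1  2  2  3  3  3  4  5
dp[12][8] = 5. One LCS (by backtracking along matches): RRRXM.

5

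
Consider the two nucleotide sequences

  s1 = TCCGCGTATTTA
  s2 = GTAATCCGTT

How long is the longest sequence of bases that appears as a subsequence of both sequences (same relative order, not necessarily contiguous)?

6

Let dp[i][j] be the LCS length of the first i bases of s1 and the first j bases of s2. dp[i][j] = dp[i-1][j-1]+1 when the i-th and j-th bases match, else max(dp[i-1][j], dp[i][j-1]).
    ·  G  T  A  A  T  C  C  G  T  T
 ·  0  0  0  0  0  0  0  0  0  0  0
 T  0  0  1  1  1  1  1  1  1  1  1
 C  0  0  1  1  1  1  2  2  2  2  2
 C  0  0  1  1  1  1  2  3  3  3  3
 G  0  1  1  1  1  1  2  3  4  4  4
 C  0  1  1  1  1  1  2  3  4  4  4
 G  0  1  1  1  1  1  2  3  4  4  4
 T  0  1  2  2  2  2  2  3  4  5  5
 A  0  1  2  3  3  3  3  3  4  5  5
 T  0  1  2  3  3  4  4  4  4  5  6
 T  0  1  2  3  3  4  4  4  4  5  6
 T  0  1  2  3  3  4  4  4  4  5  6
 A  0  1  2  3  4  4  4  4  4  5  6
dp[12][10] = 6. One LCS (by backtracking along matches): TCCGTT.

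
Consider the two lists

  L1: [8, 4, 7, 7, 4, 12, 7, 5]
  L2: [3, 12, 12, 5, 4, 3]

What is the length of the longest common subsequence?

2

Let dp[i][j] be the LCS length of the first i values of L1 and the first j values of L2. dp[i][j] = dp[i-1][j-1]+1 when the i-th and j-th values match, else max(dp[i-1][j], dp[i][j-1]).
    ·  3 12 12  5  4  3
 ·  0  0  0  0  0  0  0
 8  0  0  0  0  0  0  0
 4  0  0  0  0  0  1  1
 7  0  0  0  0  0  1  1
 7  0  0  0  0  0  1  1
 4  0  0  0  0  0  1  1
12  0  0  1  1  1  1  1
 7  0  0  1  1  1  1  1
 5  0  0  1  1  2  2  2
dp[8][6] = 2. One LCS (by backtracking along matches): 12, 5.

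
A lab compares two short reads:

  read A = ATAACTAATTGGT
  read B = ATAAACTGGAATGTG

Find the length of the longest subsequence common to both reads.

One common subsequence of length 11: A (read A #1, read B #1) → T (read A #2, read B #2) → A (read A #3, read B #4) → A (read A #4, read B #5) → C (read A #5, read B #6) → T (read A #6, read B #7) → A (read A #7, read B #10) → A (read A #8, read B #11) → T (read A #9, read B #12) → T (read A #10, read B #14) → G (read A #12, read B #15). Since dp[13][15] = 11, nothing longer is possible.

11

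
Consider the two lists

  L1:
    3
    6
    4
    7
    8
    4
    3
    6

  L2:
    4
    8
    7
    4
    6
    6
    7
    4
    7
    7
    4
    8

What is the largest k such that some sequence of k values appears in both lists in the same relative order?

Let dp[i][j] be the LCS length of the first i values of L1 and the first j values of L2. dp[i][j] = dp[i-1][j-1]+1 when the i-th and j-th values match, else max(dp[i-1][j], dp[i][j-1]).
    ·  4  8  7  4  6  6  7  4  7  7  4  8
 ·  0  0  0  0  0  0  0  0  0  0  0  0  0
 3  0  0  0  0  0  0  0  0  0  0  0  0  0
 6  0  0  0  0  0  1  1  1  1  1  1  1  1
 4  0  1  1  1  1  1  1  1  2  2  2  2  2
 7  0  1  1  2  2  2  2  2  2  3  3  3  3
 8  0  1  2  2  2  2  2  2  2  3  3  3  4
 4  0  1  2  2  3  3  3  3  3  3  3  4  4
 3  0  1  2  2  3  3  3  3  3  3  3  4  4
 6  0  1  2  2  3  4  4  4  4  4  4  4  4
dp[8][12] = 4. One LCS (by backtracking along matches): 6, 4, 7, 8.

4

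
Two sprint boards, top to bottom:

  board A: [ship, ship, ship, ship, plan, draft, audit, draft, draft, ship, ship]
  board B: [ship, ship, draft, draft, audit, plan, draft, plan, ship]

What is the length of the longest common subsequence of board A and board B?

One common subsequence of length 6: ship at board A[1]=board B[1], ship at board A[2]=board B[2], draft at board A[6]=board B[4], audit at board A[7]=board B[5], draft at board A[8]=board B[7], ship at board A[11]=board B[9], and the DP table's final entry dp[11][9] is also 6, so no common subsequence is longer.

6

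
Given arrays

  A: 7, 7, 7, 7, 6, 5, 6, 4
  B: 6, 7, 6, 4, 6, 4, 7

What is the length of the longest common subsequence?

Let dp[i][j] be the LCS length of the first i values of A and the first j values of B. dp[i][j] = dp[i-1][j-1]+1 when the i-th and j-th values match, else max(dp[i-1][j], dp[i][j-1]).
    ·  6  7  6  4  6  4  7
 ·  0  0  0  0  0  0  0  0
 7  0  0  1  1  1  1  1  1
 7  0  0  1  1  1  1  1  2
 7  0  0  1  1  1  1  1  2
 7  0  0  1  1  1  1  1  2
 6  0  1  1  2  2  2  2  2
 5  0  1  1  2  2  2  2  2
 6  0  1  1  2  2  3  3  3
 4  0  1  1  2  3  3  4  4
dp[8][7] = 4. One LCS (by backtracking along matches): 7, 6, 6, 4.

4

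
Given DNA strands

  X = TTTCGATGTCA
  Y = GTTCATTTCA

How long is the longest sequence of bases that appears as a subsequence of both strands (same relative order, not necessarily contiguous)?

8

Taking T (X #2, Y #2) → T (X #3, Y #3) → C (X #4, Y #4) → A (X #6, Y #5) → T (X #7, Y #7) → T (X #9, Y #8) → C (X #10, Y #9) → A (X #11, Y #10) gives a common subsequence of length 8. The LCS DP gives dp[11][10] = 8, so this is optimal.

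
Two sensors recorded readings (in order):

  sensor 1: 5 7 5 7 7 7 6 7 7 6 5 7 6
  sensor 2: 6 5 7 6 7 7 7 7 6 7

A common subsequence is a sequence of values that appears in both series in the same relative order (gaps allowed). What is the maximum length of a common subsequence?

Let dp[i][j] be the LCS length of the first i values of sensor 1 and the first j values of sensor 2. dp[i][j] = dp[i-1][j-1]+1 when the i-th and j-th values match, else max(dp[i-1][j], dp[i][j-1]).
    ·  6  5  7  6  7  7  7  7  6  7
 ·  0  0  0  0  0  0  0  0  0  0  0
 5  0  0  1  1  1  1  1  1  1  1  1
 7  0  0  1  2  2  2  2  2  2  2  2
 5  0  0  1  2  2  2  2  2  2  2  2
 7  0  0  1  2  2  3  3  3  3  3  3
 7  0  0  1  2  2  3  4  4  4  4  4
 7  0  0  1  2  2  3  4  5  5  5  5
 6  0  1  1  2  3  3  4  5  5  6  6
 7  0  1  1  2  3  4  4  5  6  6  7
 7  0  1  1  2  3  4  5  5  6  6  7
 6  0  1  1  2  3  4  5  5  6  7  7
 5  0  1  2  2  3  4  5  5  6  7  7
 7  0  1  2  3  3  4  5  6  6  7  8
 6  0  1  2  3  4  4  5  6  6  7  8
dp[13][10] = 8. One LCS (by backtracking along matches): 5, 7, 7, 7, 7, 7, 6, 7.

8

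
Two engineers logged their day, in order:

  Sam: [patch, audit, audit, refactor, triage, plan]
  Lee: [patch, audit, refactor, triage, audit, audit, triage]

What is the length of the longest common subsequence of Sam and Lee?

4

One common subsequence of length 4: patch (Sam #1, Lee #1) → audit (Sam #2, Lee #5) → audit (Sam #3, Lee #6) → triage (Sam #5, Lee #7). Since dp[6][7] = 4, nothing longer is possible.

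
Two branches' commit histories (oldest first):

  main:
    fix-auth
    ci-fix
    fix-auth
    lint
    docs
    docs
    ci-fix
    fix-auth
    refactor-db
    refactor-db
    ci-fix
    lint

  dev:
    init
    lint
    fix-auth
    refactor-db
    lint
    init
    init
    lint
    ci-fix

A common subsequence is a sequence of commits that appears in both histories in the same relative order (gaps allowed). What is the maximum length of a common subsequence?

4

Match lint (main #4, dev #2) → fix-auth (main #8, dev #3) → refactor-db (main #9, dev #4) → ci-fix (main #11, dev #9) — 4 commits in the same relative order in both. The LCS DP gives dp[12][9] = 4, so this is optimal.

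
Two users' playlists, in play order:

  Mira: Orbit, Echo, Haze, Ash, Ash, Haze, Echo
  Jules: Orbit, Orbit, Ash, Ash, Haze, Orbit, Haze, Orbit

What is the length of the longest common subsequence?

4

Pick Orbit at Mira[1]=Jules[2]; then Ash at Mira[4]=Jules[3]; then Ash at Mira[5]=Jules[4]; then Haze at Mira[6]=Jules[7]; all 4 songs appear in both, in order. dp[7][8] = 4 confirms this is the maximum.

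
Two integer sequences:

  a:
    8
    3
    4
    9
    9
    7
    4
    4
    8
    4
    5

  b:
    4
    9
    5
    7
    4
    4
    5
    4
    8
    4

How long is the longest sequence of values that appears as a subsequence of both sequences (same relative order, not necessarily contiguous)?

7

Pick 4 [3,1], then 9 [4,2], then 7 [6,4], then 4 [7,6], then 4 [8,8], then 8 [9,9], then 4 [10,10]; all 7 values appear in both, in order. dp[11][10] = 7 confirms this is the maximum.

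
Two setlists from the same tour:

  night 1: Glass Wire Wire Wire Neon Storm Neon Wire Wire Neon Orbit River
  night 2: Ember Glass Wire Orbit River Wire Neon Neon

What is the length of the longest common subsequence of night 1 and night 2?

5

Match Glass [1,2]; then Wire [2,3]; then Wire [4,6]; then Neon [7,7]; then Neon [10,8] — 5 songs in the same relative order in both. Since dp[12][8] = 5, nothing longer is possible.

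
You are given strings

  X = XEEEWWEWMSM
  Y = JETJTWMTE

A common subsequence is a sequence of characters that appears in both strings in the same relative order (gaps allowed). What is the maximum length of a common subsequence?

3

One common subsequence of length 3: E (X #2, Y #2); then W (X #5, Y #6); then E (X #7, Y #9), and the DP table's final entry dp[11][9] is also 3, so no common subsequence is longer.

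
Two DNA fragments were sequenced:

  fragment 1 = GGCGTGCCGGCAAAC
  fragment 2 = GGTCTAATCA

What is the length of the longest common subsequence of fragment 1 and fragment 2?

Let dp[i][j] be the LCS length of the first i bases of fragment 1 and the first j bases of fragment 2. dp[i][j] = dp[i-1][j-1]+1 when the i-th and j-th bases match, else max(dp[i-1][j], dp[i][j-1]).
    ·  G  G  T  C  T  A  A  T  C  A
 ·  0  0  0  0  0  0  0  0  0  0  0
 G  0  1  1  1  1  1  1  1  1  1  1
 G  0  1  2  2  2  2  2  2  2  2  2
 C  0  1  2  2  3  3  3  3  3  3  3
 G  0  1  2  2  3  3  3  3  3  3  3
 T  0  1  2  3  3  4  4  4  4  4  4
 G  0  1  2  3  3  4  4  4  4  4  4
 C  0  1  2  3  4  4  4  4  4  5  5
 C  0  1  2  3  4  4  4  4  4  5  5
 G  0  1  2  3  4  4  4  4  4  5  5
 G  0  1  2  3  4  4  4  4  4  5  5
 C  0  1  2  3  4  4  4  4  4  5  5
 A  0  1  2  3  4  4  5  5  5  5  6
 A  0  1  2  3  4  4  5  6  6  6  6
 A  0  1  2  3  4  4  5  6  6  6  7
 C  0  1  2  3  4  4  5  6  6  7  7
dp[15][10] = 7. One LCS (by backtracking along matches): GGCTAAA.

7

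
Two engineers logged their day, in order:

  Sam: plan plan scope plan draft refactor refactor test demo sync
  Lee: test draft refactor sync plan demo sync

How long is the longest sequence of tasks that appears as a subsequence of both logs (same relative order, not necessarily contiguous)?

4

One common subsequence of length 4: draft (Sam #5, Lee #2), then refactor (Sam #6, Lee #3), then demo (Sam #9, Lee #6), then sync (Sam #10, Lee #7), and the DP table's final entry dp[10][7] is also 4, so no common subsequence is longer.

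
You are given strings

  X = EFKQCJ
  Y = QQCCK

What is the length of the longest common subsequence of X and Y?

2

One common subsequence of length 2: Q [4,2], then C [5,4]. The LCS DP gives dp[6][5] = 2, so this is optimal.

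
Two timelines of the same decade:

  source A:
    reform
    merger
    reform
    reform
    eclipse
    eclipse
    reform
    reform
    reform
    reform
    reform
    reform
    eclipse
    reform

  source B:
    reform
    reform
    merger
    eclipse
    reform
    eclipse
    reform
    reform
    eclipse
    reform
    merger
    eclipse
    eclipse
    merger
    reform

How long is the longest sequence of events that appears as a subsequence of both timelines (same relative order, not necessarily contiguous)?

9

Pick reform (source A #1, source B #2), then merger (source A #2, source B #3), then reform (source A #4, source B #5), then eclipse (source A #6, source B #6), then reform (source A #7, source B #7), then reform (source A #8, source B #8), then reform (source A #9, source B #10), then eclipse (source A #13, source B #13), then reform (source A #14, source B #15); all 9 events appear in both, in order. Since dp[14][15] = 9, nothing longer is possible.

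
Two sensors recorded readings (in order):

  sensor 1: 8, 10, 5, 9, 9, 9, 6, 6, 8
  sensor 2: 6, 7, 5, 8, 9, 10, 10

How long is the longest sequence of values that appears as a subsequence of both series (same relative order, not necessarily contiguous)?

2

Match 8 at sensor 1[1]=sensor 2[4], 10 at sensor 1[2]=sensor 2[7] — 2 values in the same relative order in both. Since dp[9][7] = 2, nothing longer is possible.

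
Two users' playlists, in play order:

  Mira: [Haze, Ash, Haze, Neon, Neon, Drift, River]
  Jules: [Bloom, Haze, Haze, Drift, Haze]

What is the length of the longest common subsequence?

One common subsequence of length 3: Haze (Mira #1, Jules #2); then Haze (Mira #3, Jules #3); then Drift (Mira #6, Jules #4). Since dp[7][5] = 3, nothing longer is possible.

3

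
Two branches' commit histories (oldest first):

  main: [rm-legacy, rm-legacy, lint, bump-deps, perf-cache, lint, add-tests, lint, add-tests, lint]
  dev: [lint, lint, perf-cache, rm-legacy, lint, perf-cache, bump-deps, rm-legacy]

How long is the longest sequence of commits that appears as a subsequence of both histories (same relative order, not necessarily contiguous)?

Taking rm-legacy at main[2]=dev[4], lint at main[3]=dev[5], bump-deps at main[4]=dev[7] gives a common subsequence of length 3. The LCS DP gives dp[10][8] = 3, so this is optimal.

3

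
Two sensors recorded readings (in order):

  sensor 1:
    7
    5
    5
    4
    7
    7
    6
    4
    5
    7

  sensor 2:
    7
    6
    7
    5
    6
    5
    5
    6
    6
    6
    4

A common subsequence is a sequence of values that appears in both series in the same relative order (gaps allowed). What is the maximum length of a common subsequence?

5

Let dp[i][j] be the LCS length of the first i values of sensor 1 and the first j values of sensor 2. dp[i][j] = dp[i-1][j-1]+1 when the i-th and j-th values match, else max(dp[i-1][j], dp[i][j-1]).
    ·  7  6  7  5  6  5  5  6  6  6  4
 ·  0  0  0  0  0  0  0  0  0  0  0  0
 7  0  1  1  1  1  1  1  1  1  1  1  1
 5  0  1  1  1  2  2  2  2  2  2  2  2
 5  0  1  1  1  2  2  3  3  3  3  3  3
 4  0  1  1  1  2  2  3  3  3  3  3  4
 7  0  1  1  2  2  2  3  3  3  3  3  4
 7  0  1  1  2  2  2  3  3  3  3  3  4
 6  0  1  2  2  2  3  3  3  4  4  4  4
 4  0  1  2  2  2  3  3  3  4  4  4  5
 5  0  1  2  2  3  3  4  4  4  4  4  5
 7  0  1  2  3  3  3  4  4  4  4  4  5
dp[10][11] = 5. One LCS (by backtracking along matches): 7, 5, 5, 6, 4.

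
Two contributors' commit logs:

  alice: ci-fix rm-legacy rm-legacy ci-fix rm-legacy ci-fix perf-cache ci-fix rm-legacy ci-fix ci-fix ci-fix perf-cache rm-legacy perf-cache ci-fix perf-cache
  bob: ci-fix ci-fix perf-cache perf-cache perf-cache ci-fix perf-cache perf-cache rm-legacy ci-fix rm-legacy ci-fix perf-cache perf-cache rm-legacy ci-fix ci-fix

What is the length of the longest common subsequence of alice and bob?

Pick ci-fix [1,1], then ci-fix [4,2], then ci-fix [6,6], then perf-cache [7,8], then ci-fix [8,10], then rm-legacy [9,11], then ci-fix [10,12], then perf-cache [13,14], then rm-legacy [14,15], then ci-fix [16,17]; all 10 commits appear in both, in order. dp[17][17] = 10 confirms this is the maximum.

10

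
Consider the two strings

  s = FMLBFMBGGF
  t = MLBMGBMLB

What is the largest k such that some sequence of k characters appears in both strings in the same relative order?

Match M (s #2, t #1), then L (s #3, t #2), then B (s #4, t #6), then M (s #6, t #7), then B (s #7, t #9) — 5 characters in the same relative order in both. Since dp[10][9] = 5, nothing longer is possible.

5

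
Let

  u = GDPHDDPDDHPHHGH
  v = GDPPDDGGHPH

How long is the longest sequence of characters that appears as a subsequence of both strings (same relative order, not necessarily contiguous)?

9

Taking G at u[1]=v[1] → D at u[2]=v[2] → P at u[3]=v[3] → P at u[7]=v[4] → D at u[8]=v[5] → D at u[9]=v[6] → H at u[10]=v[9] → P at u[11]=v[10] → H at u[15]=v[11] gives a common subsequence of length 9. dp[15][11] = 9 confirms this is the maximum.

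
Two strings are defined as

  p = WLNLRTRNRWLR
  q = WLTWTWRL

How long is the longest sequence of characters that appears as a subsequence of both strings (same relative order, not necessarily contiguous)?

One common subsequence of length 5: W (p #1, q #1); then L (p #2, q #2); then T (p #6, q #5); then R (p #9, q #7); then L (p #11, q #8), and the DP table's final entry dp[12][8] is also 5, so no common subsequence is longer.

5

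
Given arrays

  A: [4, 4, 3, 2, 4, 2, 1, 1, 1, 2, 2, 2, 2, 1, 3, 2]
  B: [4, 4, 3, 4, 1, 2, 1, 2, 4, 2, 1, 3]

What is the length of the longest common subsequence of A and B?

10

Match 4 (A #1, B #1); then 4 (A #2, B #2); then 3 (A #3, B #3); then 4 (A #5, B #4); then 2 (A #6, B #6); then 1 (A #9, B #7); then 2 (A #10, B #8); then 2 (A #13, B #10); then 1 (A #14, B #11); then 3 (A #15, B #12) — 10 values in the same relative order in both. Since dp[16][12] = 10, nothing longer is possible.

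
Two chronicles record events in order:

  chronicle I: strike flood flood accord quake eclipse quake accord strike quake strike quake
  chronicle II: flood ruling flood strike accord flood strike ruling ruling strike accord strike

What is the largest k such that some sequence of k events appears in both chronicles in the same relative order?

Match flood at chronicle I[2]=chronicle II[1] → flood at chronicle I[3]=chronicle II[3] → accord at chronicle I[4]=chronicle II[5] → accord at chronicle I[8]=chronicle II[11] → strike at chronicle I[11]=chronicle II[12] — 5 events in the same relative order in both, and the DP table's final entry dp[12][12] is also 5, so no common subsequence is longer.

5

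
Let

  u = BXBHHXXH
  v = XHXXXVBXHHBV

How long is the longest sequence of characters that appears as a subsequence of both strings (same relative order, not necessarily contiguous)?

Match X at u[2]=v[1], H at u[4]=v[2], X at u[6]=v[5], X at u[7]=v[8], H at u[8]=v[10] — 5 characters in the same relative order in both. The LCS DP gives dp[8][12] = 5, so this is optimal.

5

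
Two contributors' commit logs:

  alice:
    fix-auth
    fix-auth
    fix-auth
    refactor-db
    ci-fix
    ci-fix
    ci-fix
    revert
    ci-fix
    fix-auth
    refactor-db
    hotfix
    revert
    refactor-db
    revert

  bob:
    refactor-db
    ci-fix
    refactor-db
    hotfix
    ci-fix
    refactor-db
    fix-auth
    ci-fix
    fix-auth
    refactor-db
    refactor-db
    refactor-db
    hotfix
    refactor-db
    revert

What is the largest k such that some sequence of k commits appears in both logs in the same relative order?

9

One common subsequence of length 9: refactor-db at alice[4]=bob[1] → ci-fix at alice[5]=bob[2] → ci-fix at alice[6]=bob[5] → ci-fix at alice[9]=bob[8] → fix-auth at alice[10]=bob[9] → refactor-db at alice[11]=bob[12] → hotfix at alice[12]=bob[13] → refactor-db at alice[14]=bob[14] → revert at alice[15]=bob[15]. The LCS DP gives dp[15][15] = 9, so this is optimal.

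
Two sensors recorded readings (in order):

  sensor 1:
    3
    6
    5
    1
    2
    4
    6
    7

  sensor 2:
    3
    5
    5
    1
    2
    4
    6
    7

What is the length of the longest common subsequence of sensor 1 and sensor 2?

7

Pick 3 [1,1] → 5 [3,3] → 1 [4,4] → 2 [5,5] → 4 [6,6] → 6 [7,7] → 7 [8,8]; all 7 values appear in both, in order. dp[8][8] = 7 confirms this is the maximum.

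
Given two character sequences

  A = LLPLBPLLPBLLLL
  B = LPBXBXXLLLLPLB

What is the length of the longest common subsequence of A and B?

Taking L at A[2]=B[1] → P at A[3]=B[2] → B at A[5]=B[5] → L at A[7]=B[8] → L at A[8]=B[9] → L at A[11]=B[10] → L at A[12]=B[11] → L at A[13]=B[13] gives a common subsequence of length 8, and the DP table's final entry dp[14][14] is also 8, so no common subsequence is longer.

8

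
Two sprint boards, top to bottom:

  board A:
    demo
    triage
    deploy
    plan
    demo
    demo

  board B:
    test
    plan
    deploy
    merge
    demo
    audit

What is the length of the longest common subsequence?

Match deploy [3,3]; then demo [5,5] — 2 tasks in the same relative order in both. dp[6][6] = 2 confirms this is the maximum.

2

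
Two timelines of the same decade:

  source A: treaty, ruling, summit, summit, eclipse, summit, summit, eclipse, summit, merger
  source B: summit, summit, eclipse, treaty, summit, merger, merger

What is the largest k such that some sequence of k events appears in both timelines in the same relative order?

5

Taking summit (source A #3, source B #1), summit (source A #4, source B #2), eclipse (source A #5, source B #3), summit (source A #6, source B #5), merger (source A #10, source B #7) gives a common subsequence of length 5. Since dp[10][7] = 5, nothing longer is possible.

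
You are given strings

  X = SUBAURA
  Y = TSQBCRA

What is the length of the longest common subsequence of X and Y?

4

Match S (X #1, Y #2), B (X #3, Y #4), R (X #6, Y #6), A (X #7, Y #7) — 4 characters in the same relative order in both, and the DP table's final entry dp[7][7] is also 4, so no common subsequence is longer.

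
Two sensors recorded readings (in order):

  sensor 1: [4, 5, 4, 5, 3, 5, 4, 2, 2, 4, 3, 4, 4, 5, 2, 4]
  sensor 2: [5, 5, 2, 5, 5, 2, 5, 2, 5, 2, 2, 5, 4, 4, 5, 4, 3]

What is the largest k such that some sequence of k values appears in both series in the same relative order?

Match 5 [2,5]; then 5 [4,7]; then 5 [6,9]; then 2 [8,10]; then 2 [9,11]; then 4 [12,13]; then 4 [13,14]; then 5 [14,15]; then 4 [16,16] — 9 values in the same relative order in both. Since dp[16][17] = 9, nothing longer is possible.

9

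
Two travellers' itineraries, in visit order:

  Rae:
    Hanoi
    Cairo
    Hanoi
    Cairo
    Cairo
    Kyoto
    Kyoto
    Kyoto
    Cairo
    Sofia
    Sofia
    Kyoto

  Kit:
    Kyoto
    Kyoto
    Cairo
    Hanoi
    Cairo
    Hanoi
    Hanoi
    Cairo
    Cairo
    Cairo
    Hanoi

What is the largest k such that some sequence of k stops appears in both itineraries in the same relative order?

6

Pick Hanoi (Rae #1, Kit #4), Cairo (Rae #2, Kit #5), Hanoi (Rae #3, Kit #7), Cairo (Rae #4, Kit #8), Cairo (Rae #5, Kit #9), Cairo (Rae #9, Kit #10); all 6 stops appear in both, in order. The LCS DP gives dp[12][11] = 6, so this is optimal.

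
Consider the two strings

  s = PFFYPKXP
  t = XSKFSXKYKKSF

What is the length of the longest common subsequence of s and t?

Match F at s[2]=t[4], then Y at s[4]=t[8], then K at s[6]=t[10] — 3 characters in the same relative order in both. dp[8][12] = 3 confirms this is the maximum.

3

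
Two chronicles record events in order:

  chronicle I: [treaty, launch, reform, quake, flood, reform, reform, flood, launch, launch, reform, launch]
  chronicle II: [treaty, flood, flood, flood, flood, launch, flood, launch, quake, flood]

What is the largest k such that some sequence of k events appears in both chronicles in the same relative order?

Taking treaty (chronicle I #1, chronicle II #1), flood (chronicle I #5, chronicle II #4), flood (chronicle I #8, chronicle II #5), launch (chronicle I #9, chronicle II #6), launch (chronicle I #10, chronicle II #8) gives a common subsequence of length 5, and the DP table's final entry dp[12][10] is also 5, so no common subsequence is longer.

5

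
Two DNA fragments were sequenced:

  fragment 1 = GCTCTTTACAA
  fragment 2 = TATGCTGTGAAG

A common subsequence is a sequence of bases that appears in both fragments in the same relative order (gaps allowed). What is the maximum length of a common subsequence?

Let dp[i][j] be the LCS length of the first i bases of fragment 1 and the first j bases of fragment 2. dp[i][j] = dp[i-1][j-1]+1 when the i-th and j-th bases match, else max(dp[i-1][j], dp[i][j-1]).
    ·  T  A  T  G  C  T  G  T  G  A  A  G
 ·  0  0  0  0  0  0  0  0  0  0  0  0  0
 G  0  0  0  0  1  1  1  1  1  1  1  1  1
 C  0  0  0  0  1  2  2  2  2  2  2  2  2
 T  0  1  1  1  1  2  3  3  3  3  3  3  3
 C  0  1  1  1  1  2  3  3  3  3  3  3  3
 T  0  1  1  2  2  2  3  3  4  4  4  4  4
 T  0  1  1  2  2  2  3  3  4  4  4  4  4
 T  0  1  1  2  2  2  3  3  4  4  4  4  4
 A  0  1  2  2  2  2  3  3  4  4  5  5  5
 C  0  1  2  2  2  3  3  3  4  4  5  5  5
 A  0  1  2  2  2  3  3  3  4  4  5  6  6
 A  0  1  2  2  2  3  3  3  4  4  5  6  6
dp[11][12] = 6. One LCS (by backtracking along matches): GCTTAA.

6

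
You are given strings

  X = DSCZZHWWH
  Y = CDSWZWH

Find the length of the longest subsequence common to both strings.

5

Match D at X[1]=Y[2] → S at X[2]=Y[3] → Z at X[5]=Y[5] → W at X[8]=Y[6] → H at X[9]=Y[7] — 5 characters in the same relative order in both, and the DP table's final entry dp[9][7] is also 5, so no common subsequence is longer.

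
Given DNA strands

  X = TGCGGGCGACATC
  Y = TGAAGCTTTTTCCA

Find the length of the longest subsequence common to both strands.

One common subsequence of length 6: T (X #1, Y #1); then G (X #2, Y #5); then C (X #3, Y #6); then C (X #7, Y #12); then C (X #10, Y #13); then A (X #11, Y #14). The LCS DP gives dp[13][14] = 6, so this is optimal.

6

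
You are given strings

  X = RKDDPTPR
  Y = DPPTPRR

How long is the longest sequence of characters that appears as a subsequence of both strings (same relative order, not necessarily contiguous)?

Let dp[i][j] be the LCS length of the first i characters of X and the first j characters of Y. dp[i][j] = dp[i-1][j-1]+1 when the i-th and j-th characters match, else max(dp[i-1][j], dp[i][j-1]).
    ·  D  P  P  T  P  R  R
 ·  0  0  0  0  0  0  0  0
 R  0  0  0  0  0  0  1  1
 K  0  0  0  0  0  0  1  1
 D  0  1  1  1  1  1  1  1
 D  0  1  1  1  1  1  1  1
 P  0  1  2  2  2  2  2  2
 T  0  1  2  2  3  3  3  3
 P  0  1  2  3  3  4  4  4
 R  0  1  2  3  3  4  5  5
dp[8][7] = 5. One LCS (by backtracking along matches): DPTPR.

5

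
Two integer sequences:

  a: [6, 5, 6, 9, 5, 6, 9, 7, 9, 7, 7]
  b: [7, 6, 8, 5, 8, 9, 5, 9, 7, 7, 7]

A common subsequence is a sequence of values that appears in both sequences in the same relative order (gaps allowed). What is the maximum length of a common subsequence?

8

Taking 6 (a #1, b #2), then 5 (a #2, b #4), then 9 (a #4, b #6), then 5 (a #5, b #7), then 9 (a #7, b #8), then 7 (a #8, b #9), then 7 (a #10, b #10), then 7 (a #11, b #11) gives a common subsequence of length 8, and the DP table's final entry dp[11][11] is also 8, so no common subsequence is longer.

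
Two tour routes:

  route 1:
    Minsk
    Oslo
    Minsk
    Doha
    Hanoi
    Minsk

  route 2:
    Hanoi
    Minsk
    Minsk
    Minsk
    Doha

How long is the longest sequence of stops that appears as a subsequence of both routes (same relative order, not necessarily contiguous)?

Pick Minsk at route 1[1]=route 2[3], then Minsk at route 1[3]=route 2[4], then Doha at route 1[4]=route 2[5]; all 3 stops appear in both, in order. Since dp[6][5] = 3, nothing longer is possible.

3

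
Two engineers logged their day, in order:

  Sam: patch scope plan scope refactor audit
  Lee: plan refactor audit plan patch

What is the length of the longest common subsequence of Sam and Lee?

3

Taking plan [3,1], then refactor [5,2], then audit [6,3] gives a common subsequence of length 3. The LCS DP gives dp[6][5] = 3, so this is optimal.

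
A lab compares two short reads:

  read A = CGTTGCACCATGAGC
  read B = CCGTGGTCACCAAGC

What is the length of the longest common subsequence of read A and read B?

One common subsequence of length 12: C (read A #1, read B #2); then G (read A #2, read B #3); then T (read A #3, read B #4); then T (read A #4, read B #7); then C (read A #6, read B #8); then A (read A #7, read B #9); then C (read A #8, read B #10); then C (read A #9, read B #11); then A (read A #10, read B #12); then A (read A #13, read B #13); then G (read A #14, read B #14); then C (read A #15, read B #15). The LCS DP gives dp[15][15] = 12, so this is optimal.

12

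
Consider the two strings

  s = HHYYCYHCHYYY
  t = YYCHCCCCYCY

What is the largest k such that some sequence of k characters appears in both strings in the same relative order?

Let dp[i][j] be the LCS length of the first i characters of s and the first j characters of t. dp[i][j] = dp[i-1][j-1]+1 when the i-th and j-th characters match, else max(dp[i-1][j], dp[i][j-1]).
    ·  Y  Y  C  H  C  C  C  C  Y  C  Y
 ·  0  0  0  0  0  0  0  0  0  0  0  0
 H  0  0  0  0  1  1  1  1  1  1  1  1
 H  0  0  0  0  1  1  1  1  1  1  1  1
 Y  0  1  1  1  1  1  1  1  1  2  2  2
 Y  0  1  2  2  2  2  2  2  2  2  2  3
 C  0  1  2  3  3  3  3  3  3  3  3  3
 Y  0  1  2  3  3  3  3  3  3  4  4  4
 H  0  1  2  3  4  4  4  4  4  4  4  4
 C  0  1  2  3  4  5  5  5  5  5  5  5
 H  0  1  2  3  4  5  5  5  5  5  5  5
 Y  0  1  2  3  4  5  5  5  5  6  6  6
 Y  0  1  2  3  4  5  5  5  5  6  6  7
 Y  0  1  2  3  4  5  5  5  5  6  6  7
dp[12][11] = 7. One LCS (by backtracking along matches): YYCHCYY.

7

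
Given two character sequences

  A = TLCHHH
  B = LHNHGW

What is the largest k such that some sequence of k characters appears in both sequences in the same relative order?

3

Taking L [2,1], then H [4,2], then H [5,4] gives a common subsequence of length 3, and the DP table's final entry dp[6][6] is also 3, so no common subsequence is longer.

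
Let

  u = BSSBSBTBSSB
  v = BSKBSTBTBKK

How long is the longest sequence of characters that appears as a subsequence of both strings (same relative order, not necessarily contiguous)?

7

One common subsequence of length 7: B (u #1, v #1), S (u #2, v #2), B (u #4, v #4), S (u #5, v #5), B (u #6, v #7), T (u #7, v #8), B (u #8, v #9). Since dp[11][11] = 7, nothing longer is possible.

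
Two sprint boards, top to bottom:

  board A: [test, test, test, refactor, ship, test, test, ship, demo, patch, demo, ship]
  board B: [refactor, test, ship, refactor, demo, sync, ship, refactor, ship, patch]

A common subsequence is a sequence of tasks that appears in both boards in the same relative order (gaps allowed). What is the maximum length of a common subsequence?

5

One common subsequence of length 5: test at board A[1]=board B[2]; then refactor at board A[4]=board B[4]; then ship at board A[5]=board B[7]; then ship at board A[8]=board B[9]; then patch at board A[10]=board B[10]. Since dp[12][10] = 5, nothing longer is possible.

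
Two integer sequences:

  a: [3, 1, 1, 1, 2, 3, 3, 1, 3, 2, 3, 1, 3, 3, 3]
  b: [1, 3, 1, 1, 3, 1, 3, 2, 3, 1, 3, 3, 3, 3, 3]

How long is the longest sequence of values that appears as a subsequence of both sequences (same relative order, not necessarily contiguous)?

One common subsequence of length 12: 3 [1,2] → 1 [2,3] → 1 [3,4] → 1 [4,6] → 2 [5,8] → 3 [7,9] → 1 [8,10] → 3 [9,11] → 3 [11,12] → 3 [13,13] → 3 [14,14] → 3 [15,15]. dp[15][15] = 12 confirms this is the maximum.

12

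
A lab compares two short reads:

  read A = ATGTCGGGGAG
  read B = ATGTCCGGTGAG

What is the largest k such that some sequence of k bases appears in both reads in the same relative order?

One common subsequence of length 10: A at read A[1]=read B[1], T at read A[2]=read B[2], G at read A[3]=read B[3], T at read A[4]=read B[4], C at read A[5]=read B[6], G at read A[6]=read B[7], G at read A[7]=read B[8], G at read A[9]=read B[10], A at read A[10]=read B[11], G at read A[11]=read B[12]. Since dp[11][12] = 10, nothing longer is possible.

10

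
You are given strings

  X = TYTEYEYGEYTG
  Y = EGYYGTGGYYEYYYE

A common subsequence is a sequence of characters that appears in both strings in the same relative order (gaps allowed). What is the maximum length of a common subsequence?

6

Taking T [1,6], Y [2,10], E [4,11], Y [5,13], Y [7,14], E [9,15] gives a common subsequence of length 6. Since dp[12][15] = 6, nothing longer is possible.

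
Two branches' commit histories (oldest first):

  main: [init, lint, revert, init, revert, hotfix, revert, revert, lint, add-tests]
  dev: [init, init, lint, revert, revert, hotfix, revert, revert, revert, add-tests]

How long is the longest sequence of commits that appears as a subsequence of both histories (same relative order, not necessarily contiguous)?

Match init at main[1]=dev[2]; then lint at main[2]=dev[3]; then revert at main[3]=dev[4]; then revert at main[5]=dev[5]; then hotfix at main[6]=dev[6]; then revert at main[7]=dev[8]; then revert at main[8]=dev[9]; then add-tests at main[10]=dev[10] — 8 commits in the same relative order in both. Since dp[10][10] = 8, nothing longer is possible.

8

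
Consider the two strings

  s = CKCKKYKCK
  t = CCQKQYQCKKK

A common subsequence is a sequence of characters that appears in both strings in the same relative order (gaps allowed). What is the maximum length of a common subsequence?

6

Let dp[i][j] be the LCS length of the first i characters of s and the first j characters of t. dp[i][j] = dp[i-1][j-1]+1 when the i-th and j-th characters match, else max(dp[i-1][j], dp[i][j-1]).
    ·  C  C  Q  K  Q  Y  Q  C  K  K  K
 ·  0  0  0  0  0  0  0  0  0  0  0  0
 C  0  1  1  1  1  1  1  1  1  1  1  1
 K  0  1  1  1  2  2  2  2  2  2  2  2
 C  0  1  2  2  2  2  2  2  3  3  3  3
 K  0  1  2  2  3  3  3  3  3  4  4  4
 K  0  1  2  2  3  3  3  3  3  4  5  5
 Y  0  1  2  2  3  3  4  4  4  4  5  5
 K  0  1  2  2  3  3  4  4  4  5  5  6
 C  0  1  2  2  3  3  4  4  5  5  5  6
 K  0  1  2  2  3  3  4  4  5  6  6  6
dp[9][11] = 6. One LCS (by backtracking along matches): CKCKKK.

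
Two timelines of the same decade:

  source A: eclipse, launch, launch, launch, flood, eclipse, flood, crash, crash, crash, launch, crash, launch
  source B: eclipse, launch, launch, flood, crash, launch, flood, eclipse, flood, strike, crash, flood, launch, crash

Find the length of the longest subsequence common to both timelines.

10

Match eclipse (source A #1, source B #1); then launch (source A #2, source B #2); then launch (source A #3, source B #3); then launch (source A #4, source B #6); then flood (source A #5, source B #7); then eclipse (source A #6, source B #8); then flood (source A #7, source B #9); then crash (source A #8, source B #11); then launch (source A #11, source B #13); then crash (source A #12, source B #14) — 10 events in the same relative order in both. dp[13][14] = 10 confirms this is the maximum.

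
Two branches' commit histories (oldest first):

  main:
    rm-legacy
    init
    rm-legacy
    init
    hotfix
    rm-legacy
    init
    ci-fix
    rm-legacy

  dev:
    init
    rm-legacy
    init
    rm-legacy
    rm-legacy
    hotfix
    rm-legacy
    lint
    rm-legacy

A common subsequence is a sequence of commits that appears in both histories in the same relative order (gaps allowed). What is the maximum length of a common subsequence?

6

Match rm-legacy [1,2] → init [2,3] → rm-legacy [3,5] → hotfix [5,6] → rm-legacy [6,7] → rm-legacy [9,9] — 6 commits in the same relative order in both. Since dp[9][9] = 6, nothing longer is possible.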